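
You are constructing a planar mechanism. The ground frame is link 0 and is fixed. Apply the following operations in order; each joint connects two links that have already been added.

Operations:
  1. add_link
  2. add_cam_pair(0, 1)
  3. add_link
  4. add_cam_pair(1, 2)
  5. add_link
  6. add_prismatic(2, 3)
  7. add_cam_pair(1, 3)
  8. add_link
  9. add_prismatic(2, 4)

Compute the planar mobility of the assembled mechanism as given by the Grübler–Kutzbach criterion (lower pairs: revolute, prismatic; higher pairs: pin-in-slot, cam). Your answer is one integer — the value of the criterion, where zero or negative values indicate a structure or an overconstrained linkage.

[1;0;0] (link 0 is ground)
L+ [2;0;0]
C(0,1)∈J2 [2;0;1]
L+ [3;0;1]
C(1,2)∈J2 [3;0;2]
L+ [4;0;2]
P(2,3)∈J1 [4;1;2]
C(1,3)∈J2 [4;1;3]
L+ [5;1;3]
P(2,4)∈J1 [5;2;3]
mobility = 12 − 4 − 3 = 5

M = 5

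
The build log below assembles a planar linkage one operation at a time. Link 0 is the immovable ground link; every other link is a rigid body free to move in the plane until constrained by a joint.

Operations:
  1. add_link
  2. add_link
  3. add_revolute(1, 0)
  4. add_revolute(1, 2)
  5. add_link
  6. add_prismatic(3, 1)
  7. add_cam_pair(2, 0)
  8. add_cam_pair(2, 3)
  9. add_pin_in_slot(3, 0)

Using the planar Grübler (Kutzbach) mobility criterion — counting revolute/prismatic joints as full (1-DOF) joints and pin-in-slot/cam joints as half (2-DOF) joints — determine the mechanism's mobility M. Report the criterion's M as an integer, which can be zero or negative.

M = 0

(L,J1,J2)=(1,0,0); link0 fixed
link1: (2,0,0)
link2: (3,0,0)
R 1-0 [J1]: (3,1,0)
R 1-2 [J1]: (3,2,0)
link3: (4,2,0)
P 3-1 [J1]: (4,3,0)
C 2-0 [J2]: (4,3,1)
C 2-3 [J2]: (4,3,2)
PS 3-0 [J2]: (4,3,3)
Grübler: 3·3 − 2·3 − 3 = 0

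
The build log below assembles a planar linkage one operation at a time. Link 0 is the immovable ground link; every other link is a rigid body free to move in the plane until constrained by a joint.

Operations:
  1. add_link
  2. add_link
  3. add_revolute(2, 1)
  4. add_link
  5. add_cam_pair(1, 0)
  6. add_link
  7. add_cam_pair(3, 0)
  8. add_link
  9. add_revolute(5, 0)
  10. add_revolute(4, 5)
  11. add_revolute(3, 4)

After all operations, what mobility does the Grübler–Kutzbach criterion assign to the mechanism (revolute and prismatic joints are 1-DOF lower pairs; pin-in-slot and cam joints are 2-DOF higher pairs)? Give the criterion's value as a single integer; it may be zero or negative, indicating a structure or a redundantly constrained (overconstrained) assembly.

[1;0;0] (link 0 is ground)
L+ [2;0;0]
L+ [3;0;0]
R(2,1)∈J1 [3;1;0]
L+ [4;1;0]
C(1,0)∈J2 [4;1;1]
L+ [5;1;1]
C(3,0)∈J2 [5;1;2]
L+ [6;1;2]
R(5,0)∈J1 [6;2;2]
R(4,5)∈J1 [6;3;2]
R(3,4)∈J1 [6;4;2]
mobility = 15 − 8 − 2 = 5

M = 5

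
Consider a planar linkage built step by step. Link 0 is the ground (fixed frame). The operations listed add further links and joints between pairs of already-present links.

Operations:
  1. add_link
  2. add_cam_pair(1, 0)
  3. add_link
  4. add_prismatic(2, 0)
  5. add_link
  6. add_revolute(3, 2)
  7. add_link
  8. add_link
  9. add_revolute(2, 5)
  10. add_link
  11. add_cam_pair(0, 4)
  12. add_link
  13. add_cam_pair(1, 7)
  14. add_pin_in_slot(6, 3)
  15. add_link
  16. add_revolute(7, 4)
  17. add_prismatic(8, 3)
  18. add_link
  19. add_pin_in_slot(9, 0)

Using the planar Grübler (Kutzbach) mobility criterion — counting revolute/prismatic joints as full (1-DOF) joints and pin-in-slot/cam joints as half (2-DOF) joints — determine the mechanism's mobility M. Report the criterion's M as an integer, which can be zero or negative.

M = 12

L=1 J1=0 J2=0
add link → L=2 J1=0 J2=0
C@1,0 dof=2 J2 → L=2 J1=0 J2=1
add link → L=3 J1=0 J2=1
P@2,0 dof=1 J1 → L=3 J1=1 J2=1
add link → L=4 J1=1 J2=1
R@3,2 dof=1 J1 → L=4 J1=2 J2=1
add link → L=5 J1=2 J2=1
add link → L=6 J1=2 J2=1
R@2,5 dof=1 J1 → L=6 J1=3 J2=1
add link → L=7 J1=3 J2=1
C@0,4 dof=2 J2 → L=7 J1=3 J2=2
add link → L=8 J1=3 J2=2
C@1,7 dof=2 J2 → L=8 J1=3 J2=3
PS@6,3 dof=2 J2 → L=8 J1=3 J2=4
add link → L=9 J1=3 J2=4
R@7,4 dof=1 J1 → L=9 J1=4 J2=4
P@8,3 dof=1 J1 → L=9 J1=5 J2=4
add link → L=10 J1=5 J2=4
PS@9,0 dof=2 J2 → L=10 J1=5 J2=5
M=3(L−1)−2J1−J2=3·9−2·5−5=12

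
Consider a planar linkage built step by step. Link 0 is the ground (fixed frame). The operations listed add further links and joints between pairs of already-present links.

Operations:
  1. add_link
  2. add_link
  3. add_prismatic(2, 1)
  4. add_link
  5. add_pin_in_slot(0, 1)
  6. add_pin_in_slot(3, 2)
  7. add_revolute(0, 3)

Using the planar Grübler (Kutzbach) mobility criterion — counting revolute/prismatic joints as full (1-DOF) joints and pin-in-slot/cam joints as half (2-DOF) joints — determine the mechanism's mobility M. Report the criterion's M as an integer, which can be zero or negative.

M = 3

link 0 = ground. State L|J1|J2 = 1|0|0
+link1  2|0|0
+link2  3|0|0
P(2,1) f=1→J1  3|1|0
+link3  4|1|0
PS(0,1) f=2→J2  4|1|1
PS(3,2) f=2→J2  4|1|2
R(0,3) f=1→J1  4|2|2
M = 3(4−1)−2·2−2 = 9−4−2 = 3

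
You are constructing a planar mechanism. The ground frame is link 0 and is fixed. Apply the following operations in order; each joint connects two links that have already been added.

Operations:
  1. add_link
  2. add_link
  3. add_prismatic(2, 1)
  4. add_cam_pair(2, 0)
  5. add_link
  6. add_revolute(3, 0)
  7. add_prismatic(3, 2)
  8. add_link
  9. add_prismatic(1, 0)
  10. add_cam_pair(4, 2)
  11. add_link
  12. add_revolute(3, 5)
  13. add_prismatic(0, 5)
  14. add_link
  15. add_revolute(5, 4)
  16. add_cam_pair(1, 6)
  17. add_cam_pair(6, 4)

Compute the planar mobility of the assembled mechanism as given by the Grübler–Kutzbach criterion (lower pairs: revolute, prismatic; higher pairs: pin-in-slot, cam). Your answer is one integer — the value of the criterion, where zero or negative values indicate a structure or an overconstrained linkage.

M = 0

[1;0;0] (link 0 is ground)
L+ [2;0;0]
L+ [3;0;0]
P(2,1)∈J1 [3;1;0]
C(2,0)∈J2 [3;1;1]
L+ [4;1;1]
R(3,0)∈J1 [4;2;1]
P(3,2)∈J1 [4;3;1]
L+ [5;3;1]
P(1,0)∈J1 [5;4;1]
C(4,2)∈J2 [5;4;2]
L+ [6;4;2]
R(3,5)∈J1 [6;5;2]
P(0,5)∈J1 [6;6;2]
L+ [7;6;2]
R(5,4)∈J1 [7;7;2]
C(1,6)∈J2 [7;7;3]
C(6,4)∈J2 [7;7;4]
mobility = 18 − 14 − 4 = 0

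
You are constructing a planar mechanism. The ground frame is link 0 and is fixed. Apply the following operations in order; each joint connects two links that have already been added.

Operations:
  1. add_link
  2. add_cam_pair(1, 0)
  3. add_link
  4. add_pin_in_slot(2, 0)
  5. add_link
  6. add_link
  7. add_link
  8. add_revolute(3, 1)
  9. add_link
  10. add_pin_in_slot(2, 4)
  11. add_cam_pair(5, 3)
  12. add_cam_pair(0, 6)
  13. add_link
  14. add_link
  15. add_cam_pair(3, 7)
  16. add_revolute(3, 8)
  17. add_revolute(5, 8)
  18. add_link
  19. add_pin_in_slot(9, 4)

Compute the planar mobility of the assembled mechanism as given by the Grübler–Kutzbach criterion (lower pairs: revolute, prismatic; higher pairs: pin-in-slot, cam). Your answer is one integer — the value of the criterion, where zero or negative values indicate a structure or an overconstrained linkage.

M = 14

[1;0;0] (link 0 is ground)
L+ [2;0;0]
C(1,0)∈J2 [2;0;1]
L+ [3;0;1]
PS(2,0)∈J2 [3;0;2]
L+ [4;0;2]
L+ [5;0;2]
L+ [6;0;2]
R(3,1)∈J1 [6;1;2]
L+ [7;1;2]
PS(2,4)∈J2 [7;1;3]
C(5,3)∈J2 [7;1;4]
C(0,6)∈J2 [7;1;5]
L+ [8;1;5]
L+ [9;1;5]
C(3,7)∈J2 [9;1;6]
R(3,8)∈J1 [9;2;6]
R(5,8)∈J1 [9;3;6]
L+ [10;3;6]
PS(9,4)∈J2 [10;3;7]
mobility = 27 − 6 − 7 = 14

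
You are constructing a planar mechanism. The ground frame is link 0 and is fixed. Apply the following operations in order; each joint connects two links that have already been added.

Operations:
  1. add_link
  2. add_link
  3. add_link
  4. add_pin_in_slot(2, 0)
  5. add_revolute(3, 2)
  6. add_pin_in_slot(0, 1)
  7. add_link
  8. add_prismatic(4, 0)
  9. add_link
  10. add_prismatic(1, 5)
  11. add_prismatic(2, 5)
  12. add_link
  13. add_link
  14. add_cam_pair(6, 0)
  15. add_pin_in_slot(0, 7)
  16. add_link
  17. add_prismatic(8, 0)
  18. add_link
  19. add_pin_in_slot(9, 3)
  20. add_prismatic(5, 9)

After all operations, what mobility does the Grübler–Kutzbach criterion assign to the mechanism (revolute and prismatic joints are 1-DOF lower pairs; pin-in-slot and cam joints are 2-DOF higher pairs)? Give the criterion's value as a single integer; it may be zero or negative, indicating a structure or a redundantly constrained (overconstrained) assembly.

(L,J1,J2)=(1,0,0); link0 fixed
link1: (2,0,0)
link2: (3,0,0)
link3: (4,0,0)
PS 2-0 [J2]: (4,0,1)
R 3-2 [J1]: (4,1,1)
PS 0-1 [J2]: (4,1,2)
link4: (5,1,2)
P 4-0 [J1]: (5,2,2)
link5: (6,2,2)
P 1-5 [J1]: (6,3,2)
P 2-5 [J1]: (6,4,2)
link6: (7,4,2)
link7: (8,4,2)
C 6-0 [J2]: (8,4,3)
PS 0-7 [J2]: (8,4,4)
link8: (9,4,4)
P 8-0 [J1]: (9,5,4)
link9: (10,5,4)
PS 9-3 [J2]: (10,5,5)
P 5-9 [J1]: (10,6,5)
Grübler: 3·9 − 2·6 − 5 = 10

M = 10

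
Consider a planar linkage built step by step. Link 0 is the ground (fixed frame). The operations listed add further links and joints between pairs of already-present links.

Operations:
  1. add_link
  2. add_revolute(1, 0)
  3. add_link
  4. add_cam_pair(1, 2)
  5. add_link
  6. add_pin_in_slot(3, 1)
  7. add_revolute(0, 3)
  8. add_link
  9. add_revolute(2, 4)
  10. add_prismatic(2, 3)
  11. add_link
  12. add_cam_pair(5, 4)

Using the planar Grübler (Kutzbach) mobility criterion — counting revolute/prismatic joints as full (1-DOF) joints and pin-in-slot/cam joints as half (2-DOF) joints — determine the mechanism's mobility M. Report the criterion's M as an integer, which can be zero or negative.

link 0 = ground. State L|J1|J2 = 1|0|0
+link1  2|0|0
R(1,0) f=1→J1  2|1|0
+link2  3|1|0
C(1,2) f=2→J2  3|1|1
+link3  4|1|1
PS(3,1) f=2→J2  4|1|2
R(0,3) f=1→J1  4|2|2
+link4  5|2|2
R(2,4) f=1→J1  5|3|2
P(2,3) f=1→J1  5|4|2
+link5  6|4|2
C(5,4) f=2→J2  6|4|3
M = 3(6−1)−2·4−3 = 15−8−3 = 4

M = 4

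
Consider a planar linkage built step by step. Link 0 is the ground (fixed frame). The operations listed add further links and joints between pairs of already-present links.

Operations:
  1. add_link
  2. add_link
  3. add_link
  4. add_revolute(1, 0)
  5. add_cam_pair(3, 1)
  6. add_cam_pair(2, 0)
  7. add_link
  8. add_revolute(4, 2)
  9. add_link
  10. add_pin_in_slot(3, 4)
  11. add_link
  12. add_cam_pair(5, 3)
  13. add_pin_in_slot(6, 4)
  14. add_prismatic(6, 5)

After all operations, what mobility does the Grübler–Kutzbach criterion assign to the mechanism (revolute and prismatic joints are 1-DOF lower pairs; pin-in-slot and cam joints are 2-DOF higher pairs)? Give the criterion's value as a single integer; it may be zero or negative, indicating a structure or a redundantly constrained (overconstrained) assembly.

(L,J1,J2)=(1,0,0); link0 fixed
link1: (2,0,0)
link2: (3,0,0)
link3: (4,0,0)
R 1-0 [J1]: (4,1,0)
C 3-1 [J2]: (4,1,1)
C 2-0 [J2]: (4,1,2)
link4: (5,1,2)
R 4-2 [J1]: (5,2,2)
link5: (6,2,2)
PS 3-4 [J2]: (6,2,3)
link6: (7,2,3)
C 5-3 [J2]: (7,2,4)
PS 6-4 [J2]: (7,2,5)
P 6-5 [J1]: (7,3,5)
Grübler: 3·6 − 2·3 − 5 = 7

M = 7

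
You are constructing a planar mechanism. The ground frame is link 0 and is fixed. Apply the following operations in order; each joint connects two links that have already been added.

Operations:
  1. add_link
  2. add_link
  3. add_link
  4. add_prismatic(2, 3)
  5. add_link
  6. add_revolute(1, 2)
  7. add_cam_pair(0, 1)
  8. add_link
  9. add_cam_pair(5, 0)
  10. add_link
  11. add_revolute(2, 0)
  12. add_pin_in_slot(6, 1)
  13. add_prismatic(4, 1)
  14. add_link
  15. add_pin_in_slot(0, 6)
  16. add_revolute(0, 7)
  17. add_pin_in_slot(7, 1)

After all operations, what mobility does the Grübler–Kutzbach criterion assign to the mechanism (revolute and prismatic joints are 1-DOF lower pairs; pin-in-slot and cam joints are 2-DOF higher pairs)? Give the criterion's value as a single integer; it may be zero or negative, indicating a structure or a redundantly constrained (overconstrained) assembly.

M = 6

ground; <1,0,0>
#1 <2,0,0>
#2 <3,0,0>
#3 <4,0,0>
P:2↔3 J1 <4,1,0>
#4 <5,1,0>
R:1↔2 J1 <5,2,0>
C:0↔1 J2 <5,2,1>
#5 <6,2,1>
C:5↔0 J2 <6,2,2>
#6 <7,2,2>
R:2↔0 J1 <7,3,2>
PS:6↔1 J2 <7,3,3>
P:4↔1 J1 <7,4,3>
#7 <8,4,3>
PS:0↔6 J2 <8,4,4>
R:0↔7 J1 <8,5,4>
PS:7↔1 J2 <8,5,5>
3×7 − 2×5 − 1×5 = 6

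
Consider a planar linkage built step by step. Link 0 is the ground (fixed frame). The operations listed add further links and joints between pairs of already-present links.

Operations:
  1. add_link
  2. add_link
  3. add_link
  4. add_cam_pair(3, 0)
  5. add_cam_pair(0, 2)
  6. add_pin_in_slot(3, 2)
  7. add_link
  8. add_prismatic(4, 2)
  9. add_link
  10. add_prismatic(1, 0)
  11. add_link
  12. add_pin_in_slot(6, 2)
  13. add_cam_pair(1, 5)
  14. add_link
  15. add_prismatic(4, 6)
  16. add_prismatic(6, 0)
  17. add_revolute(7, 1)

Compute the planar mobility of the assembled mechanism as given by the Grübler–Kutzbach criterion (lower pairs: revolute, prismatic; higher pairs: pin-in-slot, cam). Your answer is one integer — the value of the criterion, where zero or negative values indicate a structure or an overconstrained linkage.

[1;0;0] (link 0 is ground)
L+ [2;0;0]
L+ [3;0;0]
L+ [4;0;0]
C(3,0)∈J2 [4;0;1]
C(0,2)∈J2 [4;0;2]
PS(3,2)∈J2 [4;0;3]
L+ [5;0;3]
P(4,2)∈J1 [5;1;3]
L+ [6;1;3]
P(1,0)∈J1 [6;2;3]
L+ [7;2;3]
PS(6,2)∈J2 [7;2;4]
C(1,5)∈J2 [7;2;5]
L+ [8;2;5]
P(4,6)∈J1 [8;3;5]
P(6,0)∈J1 [8;4;5]
R(7,1)∈J1 [8;5;5]
mobility = 21 − 10 − 5 = 6

M = 6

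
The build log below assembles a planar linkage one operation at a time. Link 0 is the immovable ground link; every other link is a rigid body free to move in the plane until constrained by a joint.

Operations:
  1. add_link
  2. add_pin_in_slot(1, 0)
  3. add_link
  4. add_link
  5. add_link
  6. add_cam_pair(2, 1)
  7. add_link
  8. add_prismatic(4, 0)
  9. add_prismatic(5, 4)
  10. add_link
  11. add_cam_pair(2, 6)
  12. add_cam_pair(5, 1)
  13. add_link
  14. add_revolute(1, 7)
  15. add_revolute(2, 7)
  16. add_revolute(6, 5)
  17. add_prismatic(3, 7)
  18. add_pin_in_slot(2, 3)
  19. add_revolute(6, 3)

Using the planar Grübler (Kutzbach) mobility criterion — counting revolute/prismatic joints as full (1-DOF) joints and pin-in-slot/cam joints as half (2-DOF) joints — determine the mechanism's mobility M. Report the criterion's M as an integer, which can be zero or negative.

link 0 = ground. State L|J1|J2 = 1|0|0
+link1  2|0|0
PS(1,0) f=2→J2  2|0|1
+link2  3|0|1
+link3  4|0|1
+link4  5|0|1
C(2,1) f=2→J2  5|0|2
+link5  6|0|2
P(4,0) f=1→J1  6|1|2
P(5,4) f=1→J1  6|2|2
+link6  7|2|2
C(2,6) f=2→J2  7|2|3
C(5,1) f=2→J2  7|2|4
+link7  8|2|4
R(1,7) f=1→J1  8|3|4
R(2,7) f=1→J1  8|4|4
R(6,5) f=1→J1  8|5|4
P(3,7) f=1→J1  8|6|4
PS(2,3) f=2→J2  8|6|5
R(6,3) f=1→J1  8|7|5
M = 3(8−1)−2·7−5 = 21−14−5 = 2

M = 2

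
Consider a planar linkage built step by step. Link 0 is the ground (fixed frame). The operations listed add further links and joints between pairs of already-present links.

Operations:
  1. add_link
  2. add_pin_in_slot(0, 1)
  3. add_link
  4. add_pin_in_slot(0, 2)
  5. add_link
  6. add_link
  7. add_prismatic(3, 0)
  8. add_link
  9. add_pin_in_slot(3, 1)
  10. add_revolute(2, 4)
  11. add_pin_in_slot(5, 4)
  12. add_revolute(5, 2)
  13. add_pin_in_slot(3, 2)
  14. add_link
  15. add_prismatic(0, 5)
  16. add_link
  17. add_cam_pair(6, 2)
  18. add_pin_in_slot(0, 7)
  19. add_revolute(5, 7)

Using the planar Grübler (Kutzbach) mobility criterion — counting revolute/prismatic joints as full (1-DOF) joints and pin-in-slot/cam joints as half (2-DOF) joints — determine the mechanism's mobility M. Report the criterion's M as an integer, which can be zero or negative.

M = 4

L=1 J1=0 J2=0
add link → L=2 J1=0 J2=0
PS@0,1 dof=2 J2 → L=2 J1=0 J2=1
add link → L=3 J1=0 J2=1
PS@0,2 dof=2 J2 → L=3 J1=0 J2=2
add link → L=4 J1=0 J2=2
add link → L=5 J1=0 J2=2
P@3,0 dof=1 J1 → L=5 J1=1 J2=2
add link → L=6 J1=1 J2=2
PS@3,1 dof=2 J2 → L=6 J1=1 J2=3
R@2,4 dof=1 J1 → L=6 J1=2 J2=3
PS@5,4 dof=2 J2 → L=6 J1=2 J2=4
R@5,2 dof=1 J1 → L=6 J1=3 J2=4
PS@3,2 dof=2 J2 → L=6 J1=3 J2=5
add link → L=7 J1=3 J2=5
P@0,5 dof=1 J1 → L=7 J1=4 J2=5
add link → L=8 J1=4 J2=5
C@6,2 dof=2 J2 → L=8 J1=4 J2=6
PS@0,7 dof=2 J2 → L=8 J1=4 J2=7
R@5,7 dof=1 J1 → L=8 J1=5 J2=7
M=3(L−1)−2J1−J2=3·7−2·5−7=4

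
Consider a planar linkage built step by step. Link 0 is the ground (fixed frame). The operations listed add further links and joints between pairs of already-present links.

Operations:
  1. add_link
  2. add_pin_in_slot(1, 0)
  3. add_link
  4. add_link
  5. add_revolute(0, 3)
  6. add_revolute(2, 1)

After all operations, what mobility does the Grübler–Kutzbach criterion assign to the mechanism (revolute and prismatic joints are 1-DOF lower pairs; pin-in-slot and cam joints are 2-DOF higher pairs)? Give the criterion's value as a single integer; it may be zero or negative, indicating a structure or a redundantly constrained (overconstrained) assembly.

M = 4

link 0 = ground. State L|J1|J2 = 1|0|0
+link1  2|0|0
PS(1,0) f=2→J2  2|0|1
+link2  3|0|1
+link3  4|0|1
R(0,3) f=1→J1  4|1|1
R(2,1) f=1→J1  4|2|1
M = 3(4−1)−2·2−1 = 9−4−1 = 4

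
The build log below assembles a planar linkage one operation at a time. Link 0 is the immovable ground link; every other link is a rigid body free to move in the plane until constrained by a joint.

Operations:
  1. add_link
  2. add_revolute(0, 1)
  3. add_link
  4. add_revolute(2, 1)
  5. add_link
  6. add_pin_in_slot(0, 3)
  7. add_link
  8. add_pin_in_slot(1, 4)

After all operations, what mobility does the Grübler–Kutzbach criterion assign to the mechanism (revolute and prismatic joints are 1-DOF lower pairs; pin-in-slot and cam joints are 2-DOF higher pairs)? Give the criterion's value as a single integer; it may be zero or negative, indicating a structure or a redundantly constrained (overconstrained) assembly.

L=1 J1=0 J2=0
add link → L=2 J1=0 J2=0
R@0,1 dof=1 J1 → L=2 J1=1 J2=0
add link → L=3 J1=1 J2=0
R@2,1 dof=1 J1 → L=3 J1=2 J2=0
add link → L=4 J1=2 J2=0
PS@0,3 dof=2 J2 → L=4 J1=2 J2=1
add link → L=5 J1=2 J2=1
PS@1,4 dof=2 J2 → L=5 J1=2 J2=2
M=3(L−1)−2J1−J2=3·4−2·2−2=6

M = 6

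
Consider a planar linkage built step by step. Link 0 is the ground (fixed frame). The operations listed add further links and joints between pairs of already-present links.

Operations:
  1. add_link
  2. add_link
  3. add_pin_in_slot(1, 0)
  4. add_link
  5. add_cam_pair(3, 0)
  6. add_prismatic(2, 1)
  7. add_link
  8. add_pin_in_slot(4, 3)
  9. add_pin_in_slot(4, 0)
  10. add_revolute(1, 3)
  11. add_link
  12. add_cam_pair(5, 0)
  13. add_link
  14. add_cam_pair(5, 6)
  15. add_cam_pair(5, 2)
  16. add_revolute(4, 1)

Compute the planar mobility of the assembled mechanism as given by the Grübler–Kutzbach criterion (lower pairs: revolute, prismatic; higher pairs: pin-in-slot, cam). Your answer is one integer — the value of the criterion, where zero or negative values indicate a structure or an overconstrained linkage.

link 0 = ground. State L|J1|J2 = 1|0|0
+link1  2|0|0
+link2  3|0|0
PS(1,0) f=2→J2  3|0|1
+link3  4|0|1
C(3,0) f=2→J2  4|0|2
P(2,1) f=1→J1  4|1|2
+link4  5|1|2
PS(4,3) f=2→J2  5|1|3
PS(4,0) f=2→J2  5|1|4
R(1,3) f=1→J1  5|2|4
+link5  6|2|4
C(5,0) f=2→J2  6|2|5
+link6  7|2|5
C(5,6) f=2→J2  7|2|6
C(5,2) f=2→J2  7|2|7
R(4,1) f=1→J1  7|3|7
M = 3(7−1)−2·3−7 = 18−6−7 = 5

M = 5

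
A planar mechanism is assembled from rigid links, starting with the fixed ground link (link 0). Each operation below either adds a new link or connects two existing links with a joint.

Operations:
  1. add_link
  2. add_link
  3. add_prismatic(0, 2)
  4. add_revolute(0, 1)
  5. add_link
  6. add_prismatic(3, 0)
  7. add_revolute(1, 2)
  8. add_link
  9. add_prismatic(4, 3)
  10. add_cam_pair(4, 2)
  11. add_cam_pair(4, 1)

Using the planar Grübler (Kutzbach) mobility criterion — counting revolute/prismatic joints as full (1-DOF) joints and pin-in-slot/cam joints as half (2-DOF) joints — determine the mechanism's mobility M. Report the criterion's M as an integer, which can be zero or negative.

(L,J1,J2)=(1,0,0); link0 fixed
link1: (2,0,0)
link2: (3,0,0)
P 0-2 [J1]: (3,1,0)
R 0-1 [J1]: (3,2,0)
link3: (4,2,0)
P 3-0 [J1]: (4,3,0)
R 1-2 [J1]: (4,4,0)
link4: (5,4,0)
P 4-3 [J1]: (5,5,0)
C 4-2 [J2]: (5,5,1)
C 4-1 [J2]: (5,5,2)
Grübler: 3·4 − 2·5 − 2 = 0

M = 0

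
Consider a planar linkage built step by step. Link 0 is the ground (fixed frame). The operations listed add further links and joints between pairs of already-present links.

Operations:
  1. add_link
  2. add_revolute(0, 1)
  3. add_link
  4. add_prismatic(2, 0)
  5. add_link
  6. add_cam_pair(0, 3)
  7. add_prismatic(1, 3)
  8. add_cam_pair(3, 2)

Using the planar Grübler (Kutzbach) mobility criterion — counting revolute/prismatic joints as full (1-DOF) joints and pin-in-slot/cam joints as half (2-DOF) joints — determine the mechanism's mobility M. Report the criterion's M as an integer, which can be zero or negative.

M = 1

(L,J1,J2)=(1,0,0); link0 fixed
link1: (2,0,0)
R 0-1 [J1]: (2,1,0)
link2: (3,1,0)
P 2-0 [J1]: (3,2,0)
link3: (4,2,0)
C 0-3 [J2]: (4,2,1)
P 1-3 [J1]: (4,3,1)
C 3-2 [J2]: (4,3,2)
Grübler: 3·3 − 2·3 − 2 = 1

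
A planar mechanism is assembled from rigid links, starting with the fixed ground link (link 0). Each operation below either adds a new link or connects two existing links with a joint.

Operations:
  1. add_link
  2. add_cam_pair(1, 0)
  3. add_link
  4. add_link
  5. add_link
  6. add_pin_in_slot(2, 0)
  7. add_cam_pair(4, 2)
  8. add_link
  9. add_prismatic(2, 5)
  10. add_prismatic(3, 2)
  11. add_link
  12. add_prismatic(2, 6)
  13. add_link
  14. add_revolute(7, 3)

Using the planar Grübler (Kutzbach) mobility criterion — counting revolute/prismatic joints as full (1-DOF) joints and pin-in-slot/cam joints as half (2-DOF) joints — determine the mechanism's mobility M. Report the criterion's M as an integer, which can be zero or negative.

M = 10

(L,J1,J2)=(1,0,0); link0 fixed
link1: (2,0,0)
C 1-0 [J2]: (2,0,1)
link2: (3,0,1)
link3: (4,0,1)
link4: (5,0,1)
PS 2-0 [J2]: (5,0,2)
C 4-2 [J2]: (5,0,3)
link5: (6,0,3)
P 2-5 [J1]: (6,1,3)
P 3-2 [J1]: (6,2,3)
link6: (7,2,3)
P 2-6 [J1]: (7,3,3)
link7: (8,3,3)
R 7-3 [J1]: (8,4,3)
Grübler: 3·7 − 2·4 − 3 = 10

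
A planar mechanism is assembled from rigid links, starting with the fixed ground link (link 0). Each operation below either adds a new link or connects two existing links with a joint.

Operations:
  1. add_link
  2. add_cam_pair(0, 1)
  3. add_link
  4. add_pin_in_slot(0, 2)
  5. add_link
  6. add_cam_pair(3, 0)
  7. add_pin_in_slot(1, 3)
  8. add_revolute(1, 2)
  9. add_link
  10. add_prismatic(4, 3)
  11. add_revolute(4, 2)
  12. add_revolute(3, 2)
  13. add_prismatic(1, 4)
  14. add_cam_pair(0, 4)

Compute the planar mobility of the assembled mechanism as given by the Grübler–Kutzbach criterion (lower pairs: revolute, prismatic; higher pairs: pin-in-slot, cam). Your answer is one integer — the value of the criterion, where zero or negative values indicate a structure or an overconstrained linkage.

M = -3

ground; <1,0,0>
#1 <2,0,0>
C:0↔1 J2 <2,0,1>
#2 <3,0,1>
PS:0↔2 J2 <3,0,2>
#3 <4,0,2>
C:3↔0 J2 <4,0,3>
PS:1↔3 J2 <4,0,4>
R:1↔2 J1 <4,1,4>
#4 <5,1,4>
P:4↔3 J1 <5,2,4>
R:4↔2 J1 <5,3,4>
R:3↔2 J1 <5,4,4>
P:1↔4 J1 <5,5,4>
C:0↔4 J2 <5,5,5>
3×4 − 2×5 − 1×5 = -3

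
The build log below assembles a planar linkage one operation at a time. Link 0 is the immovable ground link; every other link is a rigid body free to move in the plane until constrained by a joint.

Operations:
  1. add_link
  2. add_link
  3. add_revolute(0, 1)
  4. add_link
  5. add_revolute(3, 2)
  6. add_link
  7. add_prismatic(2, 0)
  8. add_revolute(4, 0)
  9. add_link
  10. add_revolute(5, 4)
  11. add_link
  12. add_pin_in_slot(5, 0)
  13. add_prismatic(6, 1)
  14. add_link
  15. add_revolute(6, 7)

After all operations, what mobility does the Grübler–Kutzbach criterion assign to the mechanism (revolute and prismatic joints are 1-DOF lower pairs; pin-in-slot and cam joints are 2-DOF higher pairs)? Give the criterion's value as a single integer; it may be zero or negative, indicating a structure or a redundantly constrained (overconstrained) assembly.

M = 6

[1;0;0] (link 0 is ground)
L+ [2;0;0]
L+ [3;0;0]
R(0,1)∈J1 [3;1;0]
L+ [4;1;0]
R(3,2)∈J1 [4;2;0]
L+ [5;2;0]
P(2,0)∈J1 [5;3;0]
R(4,0)∈J1 [5;4;0]
L+ [6;4;0]
R(5,4)∈J1 [6;5;0]
L+ [7;5;0]
PS(5,0)∈J2 [7;5;1]
P(6,1)∈J1 [7;6;1]
L+ [8;6;1]
R(6,7)∈J1 [8;7;1]
mobility = 21 − 14 − 1 = 6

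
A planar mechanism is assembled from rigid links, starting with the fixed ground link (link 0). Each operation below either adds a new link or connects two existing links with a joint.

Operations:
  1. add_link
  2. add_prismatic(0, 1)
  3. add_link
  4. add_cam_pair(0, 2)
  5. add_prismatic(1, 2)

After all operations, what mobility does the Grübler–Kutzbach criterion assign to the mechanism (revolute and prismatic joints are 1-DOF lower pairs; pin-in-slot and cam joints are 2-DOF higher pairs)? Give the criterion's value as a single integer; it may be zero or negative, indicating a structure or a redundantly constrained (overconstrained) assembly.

M = 1

[1;0;0] (link 0 is ground)
L+ [2;0;0]
P(0,1)∈J1 [2;1;0]
L+ [3;1;0]
C(0,2)∈J2 [3;1;1]
P(1,2)∈J1 [3;2;1]
mobility = 6 − 4 − 1 = 1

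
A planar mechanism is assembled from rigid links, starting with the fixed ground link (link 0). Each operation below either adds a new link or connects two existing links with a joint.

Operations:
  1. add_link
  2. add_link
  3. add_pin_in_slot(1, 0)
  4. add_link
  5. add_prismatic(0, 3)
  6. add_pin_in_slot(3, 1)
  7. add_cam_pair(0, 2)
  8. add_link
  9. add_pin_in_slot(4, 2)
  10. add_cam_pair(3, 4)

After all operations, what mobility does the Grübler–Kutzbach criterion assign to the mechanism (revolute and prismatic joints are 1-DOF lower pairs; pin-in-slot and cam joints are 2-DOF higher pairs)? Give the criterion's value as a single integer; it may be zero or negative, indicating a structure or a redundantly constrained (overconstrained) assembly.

[1;0;0] (link 0 is ground)
L+ [2;0;0]
L+ [3;0;0]
PS(1,0)∈J2 [3;0;1]
L+ [4;0;1]
P(0,3)∈J1 [4;1;1]
PS(3,1)∈J2 [4;1;2]
C(0,2)∈J2 [4;1;3]
L+ [5;1;3]
PS(4,2)∈J2 [5;1;4]
C(3,4)∈J2 [5;1;5]
mobility = 12 − 2 − 5 = 5

M = 5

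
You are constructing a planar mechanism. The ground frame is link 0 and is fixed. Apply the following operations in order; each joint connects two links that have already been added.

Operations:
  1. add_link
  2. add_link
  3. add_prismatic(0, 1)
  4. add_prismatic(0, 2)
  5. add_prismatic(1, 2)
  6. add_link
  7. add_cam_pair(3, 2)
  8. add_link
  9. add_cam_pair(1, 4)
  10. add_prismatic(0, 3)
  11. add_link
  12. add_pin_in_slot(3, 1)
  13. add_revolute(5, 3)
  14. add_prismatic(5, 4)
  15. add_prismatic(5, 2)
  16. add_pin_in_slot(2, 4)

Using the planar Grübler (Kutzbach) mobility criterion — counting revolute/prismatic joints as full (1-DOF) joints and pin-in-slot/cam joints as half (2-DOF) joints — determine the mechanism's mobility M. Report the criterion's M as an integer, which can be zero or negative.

M = -3

(L,J1,J2)=(1,0,0); link0 fixed
link1: (2,0,0)
link2: (3,0,0)
P 0-1 [J1]: (3,1,0)
P 0-2 [J1]: (3,2,0)
P 1-2 [J1]: (3,3,0)
link3: (4,3,0)
C 3-2 [J2]: (4,3,1)
link4: (5,3,1)
C 1-4 [J2]: (5,3,2)
P 0-3 [J1]: (5,4,2)
link5: (6,4,2)
PS 3-1 [J2]: (6,4,3)
R 5-3 [J1]: (6,5,3)
P 5-4 [J1]: (6,6,3)
P 5-2 [J1]: (6,7,3)
PS 2-4 [J2]: (6,7,4)
Grübler: 3·5 − 2·7 − 4 = -3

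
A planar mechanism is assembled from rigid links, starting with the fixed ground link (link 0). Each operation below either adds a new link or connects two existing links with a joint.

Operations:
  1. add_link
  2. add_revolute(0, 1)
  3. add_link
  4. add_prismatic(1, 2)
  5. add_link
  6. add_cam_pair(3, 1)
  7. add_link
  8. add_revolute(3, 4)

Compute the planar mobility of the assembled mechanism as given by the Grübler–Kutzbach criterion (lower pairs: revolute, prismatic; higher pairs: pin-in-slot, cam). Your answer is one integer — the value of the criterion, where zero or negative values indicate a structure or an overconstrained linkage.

M = 5

link 0 = ground. State L|J1|J2 = 1|0|0
+link1  2|0|0
R(0,1) f=1→J1  2|1|0
+link2  3|1|0
P(1,2) f=1→J1  3|2|0
+link3  4|2|0
C(3,1) f=2→J2  4|2|1
+link4  5|2|1
R(3,4) f=1→J1  5|3|1
M = 3(5−1)−2·3−1 = 12−6−1 = 5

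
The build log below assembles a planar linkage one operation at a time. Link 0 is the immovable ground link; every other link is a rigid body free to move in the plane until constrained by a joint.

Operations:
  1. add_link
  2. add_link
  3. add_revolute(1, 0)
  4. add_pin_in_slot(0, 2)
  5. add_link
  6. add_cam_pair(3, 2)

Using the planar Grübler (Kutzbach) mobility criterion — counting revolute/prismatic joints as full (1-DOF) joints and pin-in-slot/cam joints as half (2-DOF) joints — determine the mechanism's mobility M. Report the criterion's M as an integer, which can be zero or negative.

M = 5

ground; <1,0,0>
#1 <2,0,0>
#2 <3,0,0>
R:1↔0 J1 <3,1,0>
PS:0↔2 J2 <3,1,1>
#3 <4,1,1>
C:3↔2 J2 <4,1,2>
3×3 − 2×1 − 1×2 = 5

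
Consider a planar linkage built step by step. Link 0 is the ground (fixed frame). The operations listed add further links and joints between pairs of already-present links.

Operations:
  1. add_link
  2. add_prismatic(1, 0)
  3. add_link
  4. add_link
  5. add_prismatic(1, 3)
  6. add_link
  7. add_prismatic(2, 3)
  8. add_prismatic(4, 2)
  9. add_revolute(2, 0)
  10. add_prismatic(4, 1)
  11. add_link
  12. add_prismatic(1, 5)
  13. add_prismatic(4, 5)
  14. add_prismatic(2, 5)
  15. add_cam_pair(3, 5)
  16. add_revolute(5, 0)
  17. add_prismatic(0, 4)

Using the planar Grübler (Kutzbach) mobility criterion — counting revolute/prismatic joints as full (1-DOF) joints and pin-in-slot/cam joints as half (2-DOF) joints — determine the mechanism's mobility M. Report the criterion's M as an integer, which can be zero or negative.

[1;0;0] (link 0 is ground)
L+ [2;0;0]
P(1,0)∈J1 [2;1;0]
L+ [3;1;0]
L+ [4;1;0]
P(1,3)∈J1 [4;2;0]
L+ [5;2;0]
P(2,3)∈J1 [5;3;0]
P(4,2)∈J1 [5;4;0]
R(2,0)∈J1 [5;5;0]
P(4,1)∈J1 [5;6;0]
L+ [6;6;0]
P(1,5)∈J1 [6;7;0]
P(4,5)∈J1 [6;8;0]
P(2,5)∈J1 [6;9;0]
C(3,5)∈J2 [6;9;1]
R(5,0)∈J1 [6;10;1]
P(0,4)∈J1 [6;11;1]
mobility = 15 − 22 − 1 = -8

M = -8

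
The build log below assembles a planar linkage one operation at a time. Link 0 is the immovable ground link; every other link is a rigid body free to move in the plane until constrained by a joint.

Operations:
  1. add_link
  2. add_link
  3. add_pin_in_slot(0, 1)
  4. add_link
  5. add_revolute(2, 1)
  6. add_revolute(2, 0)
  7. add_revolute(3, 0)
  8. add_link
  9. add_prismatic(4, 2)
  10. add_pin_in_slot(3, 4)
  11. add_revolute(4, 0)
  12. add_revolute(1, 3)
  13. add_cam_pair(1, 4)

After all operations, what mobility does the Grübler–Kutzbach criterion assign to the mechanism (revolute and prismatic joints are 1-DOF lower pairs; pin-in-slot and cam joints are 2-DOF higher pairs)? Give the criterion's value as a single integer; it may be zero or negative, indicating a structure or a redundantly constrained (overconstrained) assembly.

(L,J1,J2)=(1,0,0); link0 fixed
link1: (2,0,0)
link2: (3,0,0)
PS 0-1 [J2]: (3,0,1)
link3: (4,0,1)
R 2-1 [J1]: (4,1,1)
R 2-0 [J1]: (4,2,1)
R 3-0 [J1]: (4,3,1)
link4: (5,3,1)
P 4-2 [J1]: (5,4,1)
PS 3-4 [J2]: (5,4,2)
R 4-0 [J1]: (5,5,2)
R 1-3 [J1]: (5,6,2)
C 1-4 [J2]: (5,6,3)
Grübler: 3·4 − 2·6 − 3 = -3

M = -3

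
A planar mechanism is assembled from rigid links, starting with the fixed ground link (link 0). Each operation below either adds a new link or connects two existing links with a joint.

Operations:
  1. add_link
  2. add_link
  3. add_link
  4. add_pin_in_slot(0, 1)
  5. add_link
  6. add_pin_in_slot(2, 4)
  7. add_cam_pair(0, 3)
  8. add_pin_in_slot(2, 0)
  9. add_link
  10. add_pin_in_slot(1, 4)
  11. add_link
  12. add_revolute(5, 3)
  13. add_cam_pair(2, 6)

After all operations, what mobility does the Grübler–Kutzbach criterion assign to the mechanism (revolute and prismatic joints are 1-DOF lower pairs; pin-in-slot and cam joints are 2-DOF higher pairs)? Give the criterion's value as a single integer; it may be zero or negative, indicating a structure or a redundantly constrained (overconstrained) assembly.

M = 10

[1;0;0] (link 0 is ground)
L+ [2;0;0]
L+ [3;0;0]
L+ [4;0;0]
PS(0,1)∈J2 [4;0;1]
L+ [5;0;1]
PS(2,4)∈J2 [5;0;2]
C(0,3)∈J2 [5;0;3]
PS(2,0)∈J2 [5;0;4]
L+ [6;0;4]
PS(1,4)∈J2 [6;0;5]
L+ [7;0;5]
R(5,3)∈J1 [7;1;5]
C(2,6)∈J2 [7;1;6]
mobility = 18 − 2 − 6 = 10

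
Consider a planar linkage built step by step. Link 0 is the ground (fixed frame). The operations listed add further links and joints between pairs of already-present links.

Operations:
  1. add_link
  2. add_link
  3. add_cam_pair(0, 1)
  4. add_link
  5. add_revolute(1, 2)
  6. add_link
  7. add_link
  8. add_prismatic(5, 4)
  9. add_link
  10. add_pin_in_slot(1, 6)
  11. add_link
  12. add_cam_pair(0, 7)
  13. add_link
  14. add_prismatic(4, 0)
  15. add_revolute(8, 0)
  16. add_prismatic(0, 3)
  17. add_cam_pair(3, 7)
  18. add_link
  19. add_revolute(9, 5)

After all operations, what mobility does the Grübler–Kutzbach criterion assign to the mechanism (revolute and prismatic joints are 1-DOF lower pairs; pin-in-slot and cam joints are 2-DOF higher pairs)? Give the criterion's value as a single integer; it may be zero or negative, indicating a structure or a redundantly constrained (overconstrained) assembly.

M = 11

L=1 J1=0 J2=0
add link → L=2 J1=0 J2=0
add link → L=3 J1=0 J2=0
C@0,1 dof=2 J2 → L=3 J1=0 J2=1
add link → L=4 J1=0 J2=1
R@1,2 dof=1 J1 → L=4 J1=1 J2=1
add link → L=5 J1=1 J2=1
add link → L=6 J1=1 J2=1
P@5,4 dof=1 J1 → L=6 J1=2 J2=1
add link → L=7 J1=2 J2=1
PS@1,6 dof=2 J2 → L=7 J1=2 J2=2
add link → L=8 J1=2 J2=2
C@0,7 dof=2 J2 → L=8 J1=2 J2=3
add link → L=9 J1=2 J2=3
P@4,0 dof=1 J1 → L=9 J1=3 J2=3
R@8,0 dof=1 J1 → L=9 J1=4 J2=3
P@0,3 dof=1 J1 → L=9 J1=5 J2=3
C@3,7 dof=2 J2 → L=9 J1=5 J2=4
add link → L=10 J1=5 J2=4
R@9,5 dof=1 J1 → L=10 J1=6 J2=4
M=3(L−1)−2J1−J2=3·9−2·6−4=11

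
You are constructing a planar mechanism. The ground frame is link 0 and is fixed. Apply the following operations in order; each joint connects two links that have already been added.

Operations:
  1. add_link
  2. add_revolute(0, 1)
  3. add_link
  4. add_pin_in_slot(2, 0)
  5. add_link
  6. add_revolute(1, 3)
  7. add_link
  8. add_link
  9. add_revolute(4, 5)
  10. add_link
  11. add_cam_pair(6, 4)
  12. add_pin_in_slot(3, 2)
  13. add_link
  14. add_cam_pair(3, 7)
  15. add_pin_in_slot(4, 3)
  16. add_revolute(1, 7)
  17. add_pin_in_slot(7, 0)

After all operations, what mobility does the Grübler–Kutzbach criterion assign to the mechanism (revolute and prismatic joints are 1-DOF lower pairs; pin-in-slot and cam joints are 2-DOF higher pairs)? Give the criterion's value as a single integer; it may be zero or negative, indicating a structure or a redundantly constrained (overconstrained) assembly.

M = 7

ground; <1,0,0>
#1 <2,0,0>
R:0↔1 J1 <2,1,0>
#2 <3,1,0>
PS:2↔0 J2 <3,1,1>
#3 <4,1,1>
R:1↔3 J1 <4,2,1>
#4 <5,2,1>
#5 <6,2,1>
R:4↔5 J1 <6,3,1>
#6 <7,3,1>
C:6↔4 J2 <7,3,2>
PS:3↔2 J2 <7,3,3>
#7 <8,3,3>
C:3↔7 J2 <8,3,4>
PS:4↔3 J2 <8,3,5>
R:1↔7 J1 <8,4,5>
PS:7↔0 J2 <8,4,6>
3×7 − 2×4 − 1×6 = 7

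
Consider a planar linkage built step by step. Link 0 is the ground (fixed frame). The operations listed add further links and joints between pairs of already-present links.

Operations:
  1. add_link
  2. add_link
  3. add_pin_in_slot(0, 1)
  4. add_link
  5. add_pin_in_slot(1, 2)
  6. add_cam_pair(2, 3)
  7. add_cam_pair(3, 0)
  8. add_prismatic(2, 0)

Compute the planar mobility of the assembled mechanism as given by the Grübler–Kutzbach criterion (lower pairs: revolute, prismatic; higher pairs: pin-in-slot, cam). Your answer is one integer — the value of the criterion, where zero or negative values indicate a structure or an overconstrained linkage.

L=1 J1=0 J2=0
add link → L=2 J1=0 J2=0
add link → L=3 J1=0 J2=0
PS@0,1 dof=2 J2 → L=3 J1=0 J2=1
add link → L=4 J1=0 J2=1
PS@1,2 dof=2 J2 → L=4 J1=0 J2=2
C@2,3 dof=2 J2 → L=4 J1=0 J2=3
C@3,0 dof=2 J2 → L=4 J1=0 J2=4
P@2,0 dof=1 J1 → L=4 J1=1 J2=4
M=3(L−1)−2J1−J2=3·3−2·1−4=3

M = 3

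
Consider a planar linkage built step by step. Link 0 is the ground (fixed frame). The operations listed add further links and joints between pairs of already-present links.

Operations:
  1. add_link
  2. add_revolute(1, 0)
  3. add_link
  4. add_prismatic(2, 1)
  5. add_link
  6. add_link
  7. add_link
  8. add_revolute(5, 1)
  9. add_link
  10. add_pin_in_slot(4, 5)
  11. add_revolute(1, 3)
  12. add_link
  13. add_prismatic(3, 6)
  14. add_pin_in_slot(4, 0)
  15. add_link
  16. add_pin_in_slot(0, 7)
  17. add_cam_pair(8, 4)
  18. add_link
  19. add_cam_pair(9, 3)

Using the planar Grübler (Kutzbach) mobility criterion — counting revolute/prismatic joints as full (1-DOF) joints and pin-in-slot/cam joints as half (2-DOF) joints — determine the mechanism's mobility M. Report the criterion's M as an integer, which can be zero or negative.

M = 12

[1;0;0] (link 0 is ground)
L+ [2;0;0]
R(1,0)∈J1 [2;1;0]
L+ [3;1;0]
P(2,1)∈J1 [3;2;0]
L+ [4;2;0]
L+ [5;2;0]
L+ [6;2;0]
R(5,1)∈J1 [6;3;0]
L+ [7;3;0]
PS(4,5)∈J2 [7;3;1]
R(1,3)∈J1 [7;4;1]
L+ [8;4;1]
P(3,6)∈J1 [8;5;1]
PS(4,0)∈J2 [8;5;2]
L+ [9;5;2]
PS(0,7)∈J2 [9;5;3]
C(8,4)∈J2 [9;5;4]
L+ [10;5;4]
C(9,3)∈J2 [10;5;5]
mobility = 27 − 10 − 5 = 12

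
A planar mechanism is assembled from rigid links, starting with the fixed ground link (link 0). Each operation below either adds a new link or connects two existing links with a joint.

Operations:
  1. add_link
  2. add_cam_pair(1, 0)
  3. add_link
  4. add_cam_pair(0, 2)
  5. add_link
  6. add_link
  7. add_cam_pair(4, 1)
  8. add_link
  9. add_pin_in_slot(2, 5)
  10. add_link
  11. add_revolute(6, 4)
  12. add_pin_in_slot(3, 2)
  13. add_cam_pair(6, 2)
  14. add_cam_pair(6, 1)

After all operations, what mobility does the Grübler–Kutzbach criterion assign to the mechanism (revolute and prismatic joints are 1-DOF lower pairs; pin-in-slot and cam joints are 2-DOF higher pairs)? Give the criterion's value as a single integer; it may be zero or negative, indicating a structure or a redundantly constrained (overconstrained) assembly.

[1;0;0] (link 0 is ground)
L+ [2;0;0]
C(1,0)∈J2 [2;0;1]
L+ [3;0;1]
C(0,2)∈J2 [3;0;2]
L+ [4;0;2]
L+ [5;0;2]
C(4,1)∈J2 [5;0;3]
L+ [6;0;3]
PS(2,5)∈J2 [6;0;4]
L+ [7;0;4]
R(6,4)∈J1 [7;1;4]
PS(3,2)∈J2 [7;1;5]
C(6,2)∈J2 [7;1;6]
C(6,1)∈J2 [7;1;7]
mobility = 18 − 2 − 7 = 9

M = 9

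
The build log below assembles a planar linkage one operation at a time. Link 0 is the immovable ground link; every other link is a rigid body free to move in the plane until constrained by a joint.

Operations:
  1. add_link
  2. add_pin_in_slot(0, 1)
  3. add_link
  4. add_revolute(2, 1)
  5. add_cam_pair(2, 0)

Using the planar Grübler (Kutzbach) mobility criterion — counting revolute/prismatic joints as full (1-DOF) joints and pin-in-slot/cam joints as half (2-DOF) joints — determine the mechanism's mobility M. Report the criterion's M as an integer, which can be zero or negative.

M = 2

ground; <1,0,0>
#1 <2,0,0>
PS:0↔1 J2 <2,0,1>
#2 <3,0,1>
R:2↔1 J1 <3,1,1>
C:2↔0 J2 <3,1,2>
3×2 − 2×1 − 1×2 = 2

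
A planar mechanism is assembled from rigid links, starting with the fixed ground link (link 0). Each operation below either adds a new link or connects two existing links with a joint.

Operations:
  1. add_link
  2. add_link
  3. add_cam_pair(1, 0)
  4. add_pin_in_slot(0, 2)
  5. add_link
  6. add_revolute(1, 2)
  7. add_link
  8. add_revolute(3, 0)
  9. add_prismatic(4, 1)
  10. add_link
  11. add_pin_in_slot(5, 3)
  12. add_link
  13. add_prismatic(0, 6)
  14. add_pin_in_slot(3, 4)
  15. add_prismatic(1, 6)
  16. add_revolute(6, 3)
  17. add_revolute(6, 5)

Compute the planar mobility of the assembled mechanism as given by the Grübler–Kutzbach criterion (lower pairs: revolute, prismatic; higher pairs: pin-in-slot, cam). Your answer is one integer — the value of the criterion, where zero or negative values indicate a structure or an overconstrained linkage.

ground; <1,0,0>
#1 <2,0,0>
#2 <3,0,0>
C:1↔0 J2 <3,0,1>
PS:0↔2 J2 <3,0,2>
#3 <4,0,2>
R:1↔2 J1 <4,1,2>
#4 <5,1,2>
R:3↔0 J1 <5,2,2>
P:4↔1 J1 <5,3,2>
#5 <6,3,2>
PS:5↔3 J2 <6,3,3>
#6 <7,3,3>
P:0↔6 J1 <7,4,3>
PS:3↔4 J2 <7,4,4>
P:1↔6 J1 <7,5,4>
R:6↔3 J1 <7,6,4>
R:6↔5 J1 <7,7,4>
3×6 − 2×7 − 1×4 = 0

M = 0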